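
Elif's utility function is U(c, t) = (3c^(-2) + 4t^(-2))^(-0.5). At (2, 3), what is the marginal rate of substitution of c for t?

For CES with ρ = -2, MRS = (3/4)·(t/c)^3.
At (2, 3): MRS = 81/32.
That is, one extra unit of c is worth 81/32 units of t at the margin.

MRS = 81/32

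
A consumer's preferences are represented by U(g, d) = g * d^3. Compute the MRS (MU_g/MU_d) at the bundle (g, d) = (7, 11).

MRS = 11/21

MU_g = d^3 and MU_d = 3·g·d^2.
MRS = MU_g/MU_d = (1/3)·d/g.
At (7, 11): MRS = 11/21.
That is, one extra unit of g is worth 11/21 units of d at the margin.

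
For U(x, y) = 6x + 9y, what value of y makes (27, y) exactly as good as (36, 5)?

U(36, 5) = 261.
Set U(27, y) = 261 and solve.
6·27 + 9y = 261 ⇒ 9y = 99 ⇒ y = 11.
Check: U(27, 11) = 261.

y = 11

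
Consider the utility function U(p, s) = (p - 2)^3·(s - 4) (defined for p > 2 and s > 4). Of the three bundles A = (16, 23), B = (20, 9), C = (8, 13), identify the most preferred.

Evaluate utility at each bundle:
U(A) = 52136.
U(B) = 29160.
U(C) = 1944.
Highest utility is A, so A ≻ B ≻ C.

Bundle A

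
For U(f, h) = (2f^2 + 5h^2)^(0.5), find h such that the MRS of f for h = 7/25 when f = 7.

h = 10

For CES with ρ = 2, MRS = (2/5)·(h/f)^(-1).
Setting (2/5)·(h/7)^(-1) = 7/25 gives (h/7)^(-1) = 0.7, so h/7 = 10/7 and h = 10.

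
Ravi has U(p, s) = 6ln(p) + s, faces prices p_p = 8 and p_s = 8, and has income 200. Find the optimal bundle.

MU_p = 6/p, MU_s = 1.
MRS = 6/p ÷ 1.
Tangency: set MRS = p_p/p_s = 8/8 = 1.
MRS depends only on p: 6/p = 1 ⇒ p* = 6/1 = 6.
From the budget, 8·s = 200 − 8·6 = 152, so s* = 19.

p* = 6, s* = 19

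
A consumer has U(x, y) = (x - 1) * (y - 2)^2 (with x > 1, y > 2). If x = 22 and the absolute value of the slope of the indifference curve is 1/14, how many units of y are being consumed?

y = 5

MU_x = (y−2)^2, MU_y = 2·(x−1)·(y−2).
MRS = (1/2)·(y−2)/(x−1).
Substitute x = 22: MRS = (y − 2)/42. Setting this equal to 1/14 gives y − 2 = (1/14)·42 = 3, so y = 5.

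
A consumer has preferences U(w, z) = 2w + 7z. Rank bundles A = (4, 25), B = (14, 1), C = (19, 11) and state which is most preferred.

Evaluate utility at each bundle:
U(A) = 183.
U(B) = 35.
U(C) = 115.
Highest utility is A, so A ≻ C ≻ B.

Bundle A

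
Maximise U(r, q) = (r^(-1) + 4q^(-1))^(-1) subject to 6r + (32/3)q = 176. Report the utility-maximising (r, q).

For CES with ρ = -1, MRS = (1/4)·(q/r)^2.
Tangency: set MRS = p_r/p_q = 6/(32/3) = 9/16.
So (q/r)^2 = 2.25; taking the square root, q/r = 1.5, i.e. q = 1.5·r.
Substitute into the budget 6·r + (32/3)·q = 176: 22·r = 176, so r* = 8 and q* = 1.5·8 = 12.

r* = 8, q* = 12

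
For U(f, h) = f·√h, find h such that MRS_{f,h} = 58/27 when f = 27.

h = 29

MU_f = √h and MU_h = 0.5·f·h^(-0.5).
MRS = MU_f/MU_h = (2)·h/f.
Substitute f = 27: MRS = h/13.5. Setting h/13.5 = 58/27 gives h = (58/27)·13.5 = 29.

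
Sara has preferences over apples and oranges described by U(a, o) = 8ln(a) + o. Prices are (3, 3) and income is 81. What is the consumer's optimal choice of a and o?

MU_a = 8/a, MU_o = 1.
MRS = 8/a ÷ 1.
Tangency: set MRS = p_a/p_o = 3/3 = 1.
MRS depends only on a: 8/a = 1 ⇒ a* = 8/1 = 8.
From the budget, 3·o = 81 − 3·8 = 57, so o* = 19.

a* = 8, o* = 19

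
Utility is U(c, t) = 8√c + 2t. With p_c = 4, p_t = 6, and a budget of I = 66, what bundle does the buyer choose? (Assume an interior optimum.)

MU_c = 8/(2√c), MU_t = 2.
MRS = 8/(2√c) ÷ 2.
Tangency: set MRS = p_c/p_t = 4/6 = 2/3.
MRS depends only on c: 2/√c = 2/3 ⇒ √c = 2/(2/3) = 3 ⇒ c* = 9.
From the budget, 6·t = 66 − 4·9 = 30, so t* = 5.

c* = 9, t* = 5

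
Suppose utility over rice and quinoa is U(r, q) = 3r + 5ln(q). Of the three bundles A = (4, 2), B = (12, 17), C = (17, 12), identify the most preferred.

Evaluate utility at each bundle:
U(A) = 15.466.
U(B) = 50.166.
U(C) = 63.425.
Highest utility is C, so C ≻ B ≻ A.

Bundle C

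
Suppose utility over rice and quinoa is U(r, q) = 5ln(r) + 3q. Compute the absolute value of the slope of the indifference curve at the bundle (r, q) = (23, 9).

MRS = 5/69

MU_r = 5/r, MU_q = 3.
MRS = 5/r ÷ 3.
At (23, 9): MRS = 5/69.
So at (23, 9) the consumer would give up 5/69 units of q for one more unit of r.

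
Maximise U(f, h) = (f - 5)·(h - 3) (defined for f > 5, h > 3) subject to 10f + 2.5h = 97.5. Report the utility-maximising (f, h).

MU_f = (h−3), MU_h = (f−5).
MRS = (h−3)/(f−5).
Tangency: set MRS = p_f/p_h = 10/2.5 = 4.
So (h − 3)/(f − 5) = 4, i.e. (h − 3) = 4·(f − 5).
Rewrite the budget in excess-of-subsistence terms: 10·(f − 5) + 2.5·(h − 3) = 97.5 − 10·5 − 2.5·3 = 40.
Substituting, 20·(f − 5) = 40, so f − 5 = 2 and f* = 7.
Then h − 3 = 4·2 = 8, so h* = 11.

f* = 7, h* = 11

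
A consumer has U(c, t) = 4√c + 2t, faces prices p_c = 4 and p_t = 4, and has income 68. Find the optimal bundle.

c* = 1, t* = 16

MU_c = 4/(2√c), MU_t = 2.
MRS = 4/(2√c) ÷ 2.
Tangency: set MRS = p_c/p_t = 4/4 = 1.
MRS depends only on c: 1/√c = 1 ⇒ √c = 1/1 = 1 ⇒ c* = 1.
From the budget, 4·t = 68 − 4·1 = 64, so t* = 16.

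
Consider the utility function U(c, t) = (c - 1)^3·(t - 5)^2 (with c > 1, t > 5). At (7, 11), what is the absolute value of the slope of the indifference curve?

MU_c = 3·(c−1)^2·(t−5)^2, MU_t = 2·(c−1)^3·(t−5).
MRS = (3/2)·(t−5)/(c−1).
At (7, 11): MRS = 1.5.
So at (7, 11) the consumer would give up 1.5 units of t for one more unit of c.

MRS = 1.5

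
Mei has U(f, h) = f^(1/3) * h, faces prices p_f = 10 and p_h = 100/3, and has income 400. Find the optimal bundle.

MU_f = 1/3·f^(-2/3)·h and MU_h = f^(1/3).
MRS = MU_f/MU_h = (1/3)·h/f.
Tangency: set MRS = p_f/p_h = 10/(100/3) = 0.3.
So (1/3)·h/f = 0.3, i.e. h = 0.9·f.
Substitute into the budget 10·f + (100/3)·h = 400: 40·f = 400, so f* = 10.
Then h* = 0.9·10 = 9.

f* = 10, h* = 9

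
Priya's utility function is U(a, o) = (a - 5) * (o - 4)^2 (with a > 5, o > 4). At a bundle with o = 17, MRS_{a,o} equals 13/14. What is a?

MU_a = (o−4)^2, MU_o = 2·(a−5)·(o−4).
MRS = (1/2)·(o−4)/(a−5).
Substitute o = 17: MRS = 6.5/(a − 5). Setting this equal to 13/14 gives a − 5 = 6.5/(13/14) = 7, so a = 12.

a = 12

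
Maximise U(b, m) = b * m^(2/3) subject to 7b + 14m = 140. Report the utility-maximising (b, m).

MU_b = m^(2/3) and MU_m = 2/3·b·m^(-1/3).
MRS = MU_b/MU_m = (1.5)·m/b.
Tangency: set MRS = p_b/p_m = 7/14 = 0.5.
So (1.5)·m/b = 0.5, i.e. m = (1/3)·b.
Substitute into the budget 7·b + 14·m = 140: (35/3)·b = 140, so b* = 12.
Then m* = (1/3)·12 = 4.

b* = 12, m* = 4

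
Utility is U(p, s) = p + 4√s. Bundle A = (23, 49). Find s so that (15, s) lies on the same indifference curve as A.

s = 81

U(23, 49) = 51.
Set U(15, s) = 51 and solve.
With p = 15: 4√s = 51 − 15 = 36, so √s = 9 and s = 81.
Check: U(15, 81) = 51.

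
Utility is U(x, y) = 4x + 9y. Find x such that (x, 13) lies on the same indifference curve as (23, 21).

U(23, 21) = 281.
Set U(x, 13) = 281 and solve.
4x + 9·13 = 281 ⇒ 4x = 164 ⇒ x = 41.
Check: U(41, 13) = 281.

x = 41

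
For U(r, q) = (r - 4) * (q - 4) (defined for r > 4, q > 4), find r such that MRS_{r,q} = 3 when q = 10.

MU_r = (q−4), MU_q = (r−4).
MRS = (q−4)/(r−4).
Substitute q = 10: MRS = 6/(r − 4). Setting this equal to 3 gives r − 4 = 6/3 = 2, so r = 6.

r = 6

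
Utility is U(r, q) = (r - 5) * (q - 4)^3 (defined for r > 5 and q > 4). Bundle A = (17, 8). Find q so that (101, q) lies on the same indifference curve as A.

q = 6

U(17, 8) = 768.
Set U(101, q) = 768 and solve.
With r = 101: (101 − 5) = 96, so (q − 4)^3 = 768/96 = 8.
Taking the cube root (with q > 4): q − 4 = 2, so q = 6.
Check: U(101, 6) = 768.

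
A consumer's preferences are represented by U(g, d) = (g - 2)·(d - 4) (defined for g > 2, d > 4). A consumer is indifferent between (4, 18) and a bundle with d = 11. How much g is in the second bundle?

g = 6

U(4, 18) = 28.
Set U(g, 11) = 28 and solve.
With d = 11: (11 − 4) = 7, so (g − 2) = 28/7 = 4.
So g = 2 + 4 = 6.
Check: U(6, 11) = 28.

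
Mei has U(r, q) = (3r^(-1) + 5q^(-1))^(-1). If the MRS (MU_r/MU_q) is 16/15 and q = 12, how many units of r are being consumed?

r = 9

For CES with ρ = -1, MRS = (3/5)·(q/r)^2.
Setting (3/5)·(12/r)^2 = 16/15 gives (12/r)^2 = 16/9, so 12/r = 4/3 and r = 9.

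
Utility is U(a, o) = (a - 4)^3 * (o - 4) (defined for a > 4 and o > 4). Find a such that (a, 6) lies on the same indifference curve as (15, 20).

U(15, 20) = 21296.
Set U(a, 6) = 21296 and solve.
With o = 6: (6 − 4) = 2, so (a − 4)^3 = 21296/2 = 10648.
Taking the cube root (with a > 4): a − 4 = 22, so a = 26.
Check: U(26, 6) = 21296.

a = 26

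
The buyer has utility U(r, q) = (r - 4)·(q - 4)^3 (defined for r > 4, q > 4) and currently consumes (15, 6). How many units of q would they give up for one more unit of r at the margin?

MU_r = (q−4)^3, MU_q = 3·(r−4)·(q−4)^2.
MRS = (1/3)·(q−4)/(r−4).
At (15, 6): MRS = 2/33.
So at (15, 6) the consumer would give up 2/33 units of q for one more unit of r.

MRS = 2/33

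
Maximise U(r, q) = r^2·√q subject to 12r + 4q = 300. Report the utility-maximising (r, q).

MU_r = 2·r·√q and MU_q = 0.5·r^2·q^(-0.5).
MRS = MU_r/MU_q = (4)·q/r.
Tangency: set MRS = p_r/p_q = 12/4 = 3.
So (4)·q/r = 3, i.e. q = 0.75·r.
Substitute into the budget 12·r + 4·q = 300: 15·r = 300, so r* = 20.
Then q* = 0.75·20 = 15.

r* = 20, q* = 15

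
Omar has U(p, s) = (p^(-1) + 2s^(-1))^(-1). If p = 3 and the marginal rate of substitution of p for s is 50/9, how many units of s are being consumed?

For CES with ρ = -1, MRS = (1/2)·(s/p)^2.
Setting (1/2)·(s/3)^2 = 50/9 gives (s/3)^2 = 100/9, so s/3 = 10/3 and s = 10.

s = 10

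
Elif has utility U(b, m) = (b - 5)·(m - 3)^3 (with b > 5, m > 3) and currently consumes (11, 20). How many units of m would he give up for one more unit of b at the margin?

MU_b = (m−3)^3, MU_m = 3·(b−5)·(m−3)^2.
MRS = (1/3)·(m−3)/(b−5).
At (11, 20): MRS = 17/18.
So at (11, 20) the consumer would give up 17/18 units of m for one more unit of b.

MRS = 17/18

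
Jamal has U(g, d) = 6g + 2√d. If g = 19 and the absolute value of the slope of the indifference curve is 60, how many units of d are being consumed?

d = 100

MU_g = 6, MU_d = 2/(2√d).
MRS = 6 ÷ (2/(2√d)).
MRS depends only on d: 6·√d = 60 ⇒ √d = 60/6 = 10 ⇒ d = 100.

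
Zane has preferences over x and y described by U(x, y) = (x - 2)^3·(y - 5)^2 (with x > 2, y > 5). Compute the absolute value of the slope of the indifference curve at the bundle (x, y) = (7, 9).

MRS = 1.2

MU_x = 3·(x−2)^2·(y−5)^2, MU_y = 2·(x−2)^3·(y−5).
MRS = (3/2)·(y−5)/(x−2).
At (7, 9): MRS = 1.2.
That is, one extra unit of x is worth 1.2 units of y at the margin.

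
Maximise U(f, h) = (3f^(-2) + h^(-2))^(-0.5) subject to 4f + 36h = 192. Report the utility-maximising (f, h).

For CES with ρ = -2, MRS = (3/1)·(h/f)^3.
Tangency: set MRS = p_f/p_h = 4/36 = 1/9.
So (h/f)^3 = 1/27; taking the cube root, h/f = 1/3, i.e. h = (1/3)·f.
Substitute into the budget 4·f + 36·h = 192: 16·f = 192, so f* = 12 and h* = (1/3)·12 = 4.

f* = 12, h* = 4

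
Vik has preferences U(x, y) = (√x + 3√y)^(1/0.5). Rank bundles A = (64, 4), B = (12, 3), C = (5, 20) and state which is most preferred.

Evaluate utility at each bundle:
U(A) = 196.000.
U(B) = 75.000.
U(C) = 245.000.
Highest utility is C, so C ≻ A ≻ B.

Bundle C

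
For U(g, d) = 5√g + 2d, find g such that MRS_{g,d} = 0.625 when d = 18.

MU_g = 5/(2√g), MU_d = 2.
MRS = 5/(2√g) ÷ 2.
MRS depends only on g: 1.25/√g = 0.625 ⇒ √g = 1.25/0.625 = 2 ⇒ g = 4.

g = 4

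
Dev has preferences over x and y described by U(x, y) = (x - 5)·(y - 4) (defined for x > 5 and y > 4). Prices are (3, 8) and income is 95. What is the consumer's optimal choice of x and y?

x* = 13, y* = 7

MU_x = (y−4), MU_y = (x−5).
MRS = (y−4)/(x−5).
Tangency: set MRS = p_x/p_y = 3/8 = 0.375.
So (y − 4)/(x − 5) = 0.375, i.e. (y − 4) = 0.375·(x − 5).
Rewrite the budget in excess-of-subsistence terms: 3·(x − 5) + 8·(y − 4) = 95 − 3·5 − 8·4 = 48.
Substituting, 6·(x − 5) = 48, so x − 5 = 8 and x* = 13.
Then y − 4 = 0.375·8 = 3, so y* = 7.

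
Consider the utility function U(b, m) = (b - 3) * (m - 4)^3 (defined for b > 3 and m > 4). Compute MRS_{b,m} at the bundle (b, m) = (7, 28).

MRS = 2

MU_b = (m−4)^3, MU_m = 3·(b−3)·(m−4)^2.
MRS = (1/3)·(m−4)/(b−3).
At (7, 28): MRS = 2.
So at (7, 28) the consumer would give up 2 units of m for one more unit of b.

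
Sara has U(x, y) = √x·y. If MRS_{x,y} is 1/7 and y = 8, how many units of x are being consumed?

MU_x = 0.5·x^(-0.5)·y and MU_y = √x.
MRS = MU_x/MU_y = (0.5)·y/x.
Substitute y = 8: MRS = 4/x. Setting 4/x = 1/7 gives x = 4/(1/7) = 28.

x = 28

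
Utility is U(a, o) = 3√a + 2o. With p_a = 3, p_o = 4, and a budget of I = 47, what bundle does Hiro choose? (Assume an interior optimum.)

a* = 1, o* = 11

MU_a = 3/(2√a), MU_o = 2.
MRS = 3/(2√a) ÷ 2.
Tangency: set MRS = p_a/p_o = 3/4 = 0.75.
MRS depends only on a: 0.75/√a = 0.75 ⇒ √a = 0.75/0.75 = 1 ⇒ a* = 1.
From the budget, 4·o = 47 − 3·1 = 44, so o* = 11.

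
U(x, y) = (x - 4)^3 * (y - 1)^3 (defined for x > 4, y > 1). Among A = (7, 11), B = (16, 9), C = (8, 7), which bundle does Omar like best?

Bundle B

Evaluate utility at each bundle:
U(A) = 27000.
U(B) = 884736.
U(C) = 13824.
Highest utility is B, so B ≻ A ≻ C.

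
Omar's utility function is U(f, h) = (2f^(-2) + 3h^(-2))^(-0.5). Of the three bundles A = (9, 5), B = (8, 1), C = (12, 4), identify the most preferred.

Bundle A

Evaluate utility at each bundle:
U(A) = 2.629.
U(B) = 0.574.
U(C) = 2.228.
Highest utility is A, so A ≻ C ≻ B.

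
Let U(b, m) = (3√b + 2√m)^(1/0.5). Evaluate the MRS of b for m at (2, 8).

For CES with ρ = 0.5, MRS = (3/2)·√(m/b).
At (2, 8): MRS = 3.
The indifference curve has slope −3 at this bundle.

MRS = 3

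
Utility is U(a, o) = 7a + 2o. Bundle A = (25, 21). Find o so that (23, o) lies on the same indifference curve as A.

o = 28

U(25, 21) = 217.
Set U(23, o) = 217 and solve.
7·23 + 2o = 217 ⇒ 2o = 56 ⇒ o = 28.
Check: U(23, 28) = 217.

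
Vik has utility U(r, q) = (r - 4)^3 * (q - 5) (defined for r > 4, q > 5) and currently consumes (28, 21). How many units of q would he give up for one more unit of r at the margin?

MU_r = 3·(r−4)^2·(q−5), MU_q = (r−4)^3.
MRS = (3/1)·(q−5)/(r−4).
At (28, 21): MRS = 2.
So at (28, 21) the consumer would give up 2 units of q for one more unit of r.

MRS = 2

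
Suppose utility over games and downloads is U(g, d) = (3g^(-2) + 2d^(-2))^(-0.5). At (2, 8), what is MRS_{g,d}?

For CES with ρ = -2, MRS = (3/2)·(d/g)^3.
At (2, 8): MRS = 96.
That is, one extra unit of g is worth 96 units of d at the margin.

MRS = 96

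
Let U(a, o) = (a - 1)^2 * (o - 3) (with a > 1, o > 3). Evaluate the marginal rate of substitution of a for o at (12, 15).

MU_a = 2·(a−1)·(o−3), MU_o = (a−1)^2.
MRS = (2/1)·(o−3)/(a−1).
At (12, 15): MRS = 24/11.
That is, one extra unit of a is worth 24/11 units of o at the margin.

MRS = 24/11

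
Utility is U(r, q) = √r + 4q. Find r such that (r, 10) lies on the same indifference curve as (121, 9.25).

r = 64

U(121, 9.25) = 48.
Set U(r, 10) = 48 and solve.
With q = 10: √r = 48 − 4·10 = 8, so √r = 8 and r = 64.
Check: U(64, 10) = 48.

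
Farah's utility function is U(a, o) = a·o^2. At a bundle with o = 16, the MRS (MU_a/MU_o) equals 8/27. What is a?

MU_a = o^2 and MU_o = 2·a·o.
MRS = MU_a/MU_o = (1/2)·o/a.
Substitute o = 16: MRS = 8/a. Setting 8/a = 8/27 gives a = 8/(8/27) = 27.

a = 27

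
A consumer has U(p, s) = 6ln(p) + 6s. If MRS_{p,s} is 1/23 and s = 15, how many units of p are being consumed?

MU_p = 6/p, MU_s = 6.
MRS = 6/p ÷ 6.
MRS depends only on p: 1/p = 1/23 ⇒ p = 1/(1/23) = 23.

p = 23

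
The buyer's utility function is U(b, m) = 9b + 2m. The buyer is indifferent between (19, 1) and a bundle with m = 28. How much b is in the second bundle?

U(19, 1) = 173.
Set U(b, 28) = 173 and solve.
9b + 2·28 = 173 ⇒ 9b = 117 ⇒ b = 13.
Check: U(13, 28) = 173.

b = 13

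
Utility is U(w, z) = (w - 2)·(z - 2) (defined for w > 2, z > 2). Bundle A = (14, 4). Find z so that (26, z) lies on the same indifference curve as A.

z = 3

U(14, 4) = 24.
Set U(26, z) = 24 and solve.
With w = 26: (26 − 2) = 24, so (z − 2) = 24/24 = 1.
So z = 2 + 1 = 3.
Check: U(26, 3) = 24.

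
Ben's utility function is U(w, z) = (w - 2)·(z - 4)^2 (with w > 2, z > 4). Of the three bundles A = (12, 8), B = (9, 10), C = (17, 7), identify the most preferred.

Bundle B

Evaluate utility at each bundle:
U(A) = 160.
U(B) = 252.
U(C) = 135.
Highest utility is B, so B ≻ A ≻ C.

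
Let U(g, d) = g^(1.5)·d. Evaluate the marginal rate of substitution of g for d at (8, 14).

MRS = 2.625

MU_g = 1.5·√g·d and MU_d = g^(1.5).
MRS = MU_g/MU_d = (1.5)·d/g.
At (8, 14): MRS = 2.625.
That is, one extra unit of g is worth 2.625 units of d at the margin.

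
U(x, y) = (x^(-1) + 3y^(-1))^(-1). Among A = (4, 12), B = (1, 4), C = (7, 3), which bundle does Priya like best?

Bundle A

Evaluate utility at each bundle:
U(A) = 2.000.
U(B) = 0.571.
U(C) = 0.875.
Highest utility is A, so A ≻ C ≻ B.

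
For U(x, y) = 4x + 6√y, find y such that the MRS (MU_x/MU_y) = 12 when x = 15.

y = 81

MU_x = 4, MU_y = 6/(2√y).
MRS = 4 ÷ (6/(2√y)).
MRS depends only on y: (4/3)·√y = 12 ⇒ √y = 12/(4/3) = 9 ⇒ y = 81.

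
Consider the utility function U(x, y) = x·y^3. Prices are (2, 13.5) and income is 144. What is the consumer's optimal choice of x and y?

MU_x = y^3 and MU_y = 3·x·y^2.
MRS = MU_x/MU_y = (1/3)·y/x.
Tangency: set MRS = p_x/p_y = 2/13.5 = 4/27.
So (1/3)·y/x = 4/27, i.e. y = (4/9)·x.
Substitute into the budget 2·x + 13.5·y = 144: 8·x = 144, so x* = 18.
Then y* = (4/9)·18 = 8.

x* = 18, y* = 8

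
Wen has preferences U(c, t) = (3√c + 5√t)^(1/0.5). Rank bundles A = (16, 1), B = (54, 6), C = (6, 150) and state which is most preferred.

Evaluate utility at each bundle:
U(A) = 289.000.
U(B) = 1176.000.
U(C) = 4704.000.
Highest utility is C, so C ≻ B ≻ A.

Bundle C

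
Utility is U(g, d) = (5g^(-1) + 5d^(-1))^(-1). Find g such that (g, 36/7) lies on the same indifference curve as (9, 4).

g = 6

U depends on (g, d) only through S = 5g^(-1) + 5d^(-1), so equal utility means equal S. At (9, 4): S = 65/36.
With d = 36/7: 5·(36/7)^(-1) = 35/36, so 5g^(-1) = 65/36 − 35/36 = 5/6, i.e. g^(-1) = 1/6.
Hence g = 1/(1/6) = 6.
Check: U(6, 36/7) = 0.5538.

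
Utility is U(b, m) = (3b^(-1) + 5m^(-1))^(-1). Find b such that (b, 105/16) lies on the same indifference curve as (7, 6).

U depends on (b, m) only through S = 3b^(-1) + 5m^(-1), so equal utility means equal S. At (7, 6): S = 53/42.
With m = 105/16: 5·(105/16)^(-1) = 16/21, so 3b^(-1) = 53/42 − 16/21 = 0.5, i.e. b^(-1) = 1/6.
Hence b = 1/(1/6) = 6.
Check: U(6, 105/16) = 0.7925.

b = 6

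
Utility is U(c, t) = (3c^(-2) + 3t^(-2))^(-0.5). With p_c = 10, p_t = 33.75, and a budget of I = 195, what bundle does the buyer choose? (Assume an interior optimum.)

c* = 6, t* = 4

For CES with ρ = -2, MRS = (t/c)^3.
Tangency: set MRS = p_c/p_t = 10/33.75 = 8/27.
So (t/c)^3 = 8/27; taking the cube root, t/c = 2/3, i.e. t = (2/3)·c.
Substitute into the budget 10·c + 33.75·t = 195: 32.5·c = 195, so c* = 6 and t* = (2/3)·6 = 4.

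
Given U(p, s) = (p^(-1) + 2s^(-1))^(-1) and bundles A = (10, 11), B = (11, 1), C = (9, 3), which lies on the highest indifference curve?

Evaluate utility at each bundle:
U(A) = 3.548.
U(B) = 0.478.
U(C) = 1.286.
Highest utility is A, so A ≻ C ≻ B.

Bundle A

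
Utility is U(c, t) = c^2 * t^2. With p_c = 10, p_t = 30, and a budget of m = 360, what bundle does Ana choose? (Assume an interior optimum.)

c* = 18, t* = 6

MU_c = 2·c·t^2 and MU_t = 2·c^2·t.
MRS = MU_c/MU_t = t/c.
Tangency: set MRS = p_c/p_t = 10/30 = 1/3.
So t/c = 1/3, i.e. t = (1/3)·c.
Substitute into the budget 10·c + 30·t = 360: 20·c = 360, so c* = 18.
Then t* = (1/3)·18 = 6.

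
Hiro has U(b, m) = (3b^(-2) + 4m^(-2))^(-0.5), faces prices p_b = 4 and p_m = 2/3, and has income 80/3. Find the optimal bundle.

For CES with ρ = -2, MRS = (3/4)·(m/b)^3.
Tangency: set MRS = p_b/p_m = 4/(2/3) = 6.
So (m/b)^3 = 8; taking the cube root, m/b = 2, i.e. m = 2·b.
Substitute into the budget 4·b + (2/3)·m = 80/3: (16/3)·b = 80/3, so b* = 5 and m* = 2·5 = 10.

b* = 5, m* = 10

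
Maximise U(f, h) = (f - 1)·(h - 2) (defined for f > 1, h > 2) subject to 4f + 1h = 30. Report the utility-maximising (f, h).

MU_f = (h−2), MU_h = (f−1).
MRS = (h−2)/(f−1).
Tangency: set MRS = p_f/p_h = 4/1 = 4.
So (h − 2)/(f − 1) = 4, i.e. (h − 2) = 4·(f − 1).
Rewrite the budget in excess-of-subsistence terms: 4·(f − 1) + 1·(h − 2) = 30 − 4·1 − 1·2 = 24.
Substituting, 8·(f − 1) = 24, so f − 1 = 3 and f* = 4.
Then h − 2 = 4·3 = 12, so h* = 14.

f* = 4, h* = 14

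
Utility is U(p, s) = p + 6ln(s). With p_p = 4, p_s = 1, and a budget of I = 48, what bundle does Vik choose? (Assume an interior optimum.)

MU_p = 1, MU_s = 6/s.
MRS = 1 ÷ (6/s).
Tangency: set MRS = p_p/p_s = 4/1 = 4.
MRS depends only on s: (1/6)·s = 4 ⇒ s* = 4/(1/6) = 24.
From the budget, 4·p = 48 − 1·24 = 24, so p* = 6.

p* = 6, s* = 24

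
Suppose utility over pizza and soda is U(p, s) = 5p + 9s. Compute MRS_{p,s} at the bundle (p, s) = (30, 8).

MRS = 5/9

MU_p = 5, MU_s = 9, so MRS = 5/9 at every bundle.
At (30, 8): MRS = 5/9.
The indifference curve has slope −5/9 at this bundle.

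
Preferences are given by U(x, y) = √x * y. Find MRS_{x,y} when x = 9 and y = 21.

MRS = 7/6

MU_x = 0.5·x^(-0.5)·y and MU_y = √x.
MRS = MU_x/MU_y = (0.5)·y/x.
At (9, 21): MRS = 7/6.
That is, one extra unit of x is worth 7/6 units of y at the margin.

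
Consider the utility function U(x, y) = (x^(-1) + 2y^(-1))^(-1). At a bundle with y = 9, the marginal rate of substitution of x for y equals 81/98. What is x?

For CES with ρ = -1, MRS = (1/2)·(y/x)^2.
Setting (1/2)·(9/x)^2 = 81/98 gives (9/x)^2 = 81/49, so 9/x = 9/7 and x = 7.

x = 7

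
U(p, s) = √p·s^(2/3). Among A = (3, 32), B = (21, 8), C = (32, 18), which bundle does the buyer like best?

Evaluate utility at each bundle:
U(A) = 17.458.
U(B) = 18.330.
U(C) = 38.853.
Highest utility is C, so C ≻ B ≻ A.

Bundle C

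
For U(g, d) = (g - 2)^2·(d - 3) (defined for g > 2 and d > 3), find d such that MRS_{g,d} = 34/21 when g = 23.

d = 20

MU_g = 2·(g−2)·(d−3), MU_d = (g−2)^2.
MRS = (2/1)·(d−3)/(g−2).
Substitute g = 23: MRS = (d − 3)/10.5. Setting this equal to 34/21 gives d − 3 = (34/21)·10.5 = 17, so d = 20.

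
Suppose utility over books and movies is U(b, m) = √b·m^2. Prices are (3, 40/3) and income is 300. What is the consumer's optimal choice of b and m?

b* = 20, m* = 18

MU_b = 0.5·b^(-0.5)·m^2 and MU_m = 2·√b·m.
MRS = MU_b/MU_m = (0.25)·m/b.
Tangency: set MRS = p_b/p_m = 3/(40/3) = 9/40.
So (0.25)·m/b = 9/40, i.e. m = 0.9·b.
Substitute into the budget 3·b + (40/3)·m = 300: 15·b = 300, so b* = 20.
Then m* = 0.9·20 = 18.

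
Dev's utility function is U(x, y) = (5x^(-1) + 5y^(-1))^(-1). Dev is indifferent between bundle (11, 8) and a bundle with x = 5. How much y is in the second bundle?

U depends on (x, y) only through S = 5x^(-1) + 5y^(-1), so equal utility means equal S. At (11, 8): S = 95/88.
With x = 5: 5·5^(-1) = 1, so 5y^(-1) = 95/88 − 1 = 7/88, i.e. y^(-1) = 7/440.
Hence y = 1/(7/440) = 440/7.
Check: U(5, 440/7) = 0.9263.

y = 440/7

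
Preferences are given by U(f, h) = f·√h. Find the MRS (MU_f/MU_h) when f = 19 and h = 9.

MRS = 18/19

MU_f = √h and MU_h = 0.5·f·h^(-0.5).
MRS = MU_f/MU_h = (2)·h/f.
At (19, 9): MRS = 18/19.
So at (19, 9) the consumer would give up 18/19 units of h for one more unit of f.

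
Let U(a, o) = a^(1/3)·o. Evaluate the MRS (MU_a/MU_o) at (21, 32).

MRS = 32/63

MU_a = 1/3·a^(-2/3)·o and MU_o = a^(1/3).
MRS = MU_a/MU_o = (1/3)·o/a.
At (21, 32): MRS = 32/63.
The indifference curve has slope −32/63 at this bundle.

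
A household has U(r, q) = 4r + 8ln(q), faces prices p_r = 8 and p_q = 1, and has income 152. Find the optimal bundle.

MU_r = 4, MU_q = 8/q.
MRS = 4 ÷ (8/q).
Tangency: set MRS = p_r/p_q = 8/1 = 8.
MRS depends only on q: 0.5·q = 8 ⇒ q* = 8/0.5 = 16.
From the budget, 8·r = 152 − 1·16 = 136, so r* = 17.

r* = 17, q* = 16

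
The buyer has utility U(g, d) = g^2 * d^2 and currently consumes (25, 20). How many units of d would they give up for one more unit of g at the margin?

MRS = 0.8

MU_g = 2·g·d^2 and MU_d = 2·g^2·d.
MRS = MU_g/MU_d = d/g.
At (25, 20): MRS = 0.8.
The indifference curve has slope −0.8 at this bundle.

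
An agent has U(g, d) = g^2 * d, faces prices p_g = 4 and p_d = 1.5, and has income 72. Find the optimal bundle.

g* = 12, d* = 16

MU_g = 2·g·d and MU_d = g^2.
MRS = MU_g/MU_d = (2/1)·d/g.
Tangency: set MRS = p_g/p_d = 4/1.5 = 8/3.
So (2/1)·d/g = 8/3, i.e. d = (4/3)·g.
Substitute into the budget 4·g + 1.5·d = 72: 6·g = 72, so g* = 12.
Then d* = (4/3)·12 = 16.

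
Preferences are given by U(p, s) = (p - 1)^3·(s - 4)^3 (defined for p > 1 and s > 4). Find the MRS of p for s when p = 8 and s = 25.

MRS = 3

MU_p = 3·(p−1)^2·(s−4)^3, MU_s = 3·(p−1)^3·(s−4)^2.
MRS = (s−4)/(p−1).
At (8, 25): MRS = 3.
The indifference curve has slope −3 at this bundle.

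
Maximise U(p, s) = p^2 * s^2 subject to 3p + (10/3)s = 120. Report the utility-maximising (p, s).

p* = 20, s* = 18

MU_p = 2·p·s^2 and MU_s = 2·p^2·s.
MRS = MU_p/MU_s = s/p.
Tangency: set MRS = p_p/p_s = 3/(10/3) = 0.9.
So s/p = 0.9, i.e. s = 0.9·p.
Substitute into the budget 3·p + (10/3)·s = 120: 6·p = 120, so p* = 20.
Then s* = 0.9·20 = 18.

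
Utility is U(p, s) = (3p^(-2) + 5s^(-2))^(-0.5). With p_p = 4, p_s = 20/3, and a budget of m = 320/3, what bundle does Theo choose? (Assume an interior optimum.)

For CES with ρ = -2, MRS = (3/5)·(s/p)^3.
Tangency: set MRS = p_p/p_s = 4/(20/3) = 0.6.
So (s/p)^3 = 1; taking the cube root, s/p = 1, i.e. s = p.
Substitute into the budget 4·p + (20/3)·s = 320/3: (32/3)·p = 320/3, so p* = 10 and s* = 10.

p* = 10, s* = 10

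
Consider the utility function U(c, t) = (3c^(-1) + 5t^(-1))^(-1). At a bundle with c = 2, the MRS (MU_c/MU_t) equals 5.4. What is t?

For CES with ρ = -1, MRS = (3/5)·(t/c)^2.
Setting (3/5)·(t/2)^2 = 5.4 gives (t/2)^2 = 9, so t/2 = 3 and t = 6.

t = 6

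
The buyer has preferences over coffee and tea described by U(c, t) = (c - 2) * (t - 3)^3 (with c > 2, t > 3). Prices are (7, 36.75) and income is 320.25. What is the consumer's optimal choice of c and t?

c* = 9, t* = 7

MU_c = (t−3)^3, MU_t = 3·(c−2)·(t−3)^2.
MRS = (1/3)·(t−3)/(c−2).
Tangency: set MRS = p_c/p_t = 7/36.75 = 4/21.
So (1/3)·(t − 3)/(c − 2) = 4/21, i.e. (t − 3) = (4/7)·(c − 2).
Rewrite the budget in excess-of-subsistence terms: 7·(c − 2) + 36.75·(t − 3) = 320.25 − 7·2 − 36.75·3 = 196.
Substituting, 28·(c − 2) = 196, so c − 2 = 7 and c* = 9.
Then t − 3 = (4/7)·7 = 4, so t* = 7.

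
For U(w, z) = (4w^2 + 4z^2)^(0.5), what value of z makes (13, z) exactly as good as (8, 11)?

z = 4

U depends on (w, z) only through S = 4w^2 + 4z^2, so equal utility means equal S. At (8, 11): S = 740.
With w = 13: 4·13^2 = 676, so 4z^2 = 740 − 676 = 64, i.e. z^2 = 16.
Hence z = √16 = 4.
Check: U(13, 4) = 27.2029.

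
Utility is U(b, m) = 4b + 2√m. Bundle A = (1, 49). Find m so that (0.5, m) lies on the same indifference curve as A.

m = 64

U(1, 49) = 18.
Set U(0.5, m) = 18 and solve.
With b = 0.5: 2√m = 18 − 4·0.5 = 16, so √m = 8 and m = 64.
Check: U(0.5, 64) = 18.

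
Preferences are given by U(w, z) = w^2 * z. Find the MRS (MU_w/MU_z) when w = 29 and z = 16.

MU_w = 2·w·z and MU_z = w^2.
MRS = MU_w/MU_z = (2/1)·z/w.
At (29, 16): MRS = 32/29.
So at (29, 16) the consumer would give up 32/29 units of z for one more unit of w.

MRS = 32/29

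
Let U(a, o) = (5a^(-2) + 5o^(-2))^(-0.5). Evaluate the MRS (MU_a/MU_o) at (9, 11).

For CES with ρ = -2, MRS = (o/a)^3.
At (9, 11): MRS = 1331/729.
That is, one extra unit of a is worth 1331/729 units of o at the margin.

MRS = 1331/729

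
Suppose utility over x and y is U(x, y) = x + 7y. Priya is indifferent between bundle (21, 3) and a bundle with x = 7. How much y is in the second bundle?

y = 5

U(21, 3) = 42.
Set U(7, y) = 42 and solve.
7 + 7y = 42 ⇒ 7y = 35 ⇒ y = 5.
Check: U(7, 5) = 42.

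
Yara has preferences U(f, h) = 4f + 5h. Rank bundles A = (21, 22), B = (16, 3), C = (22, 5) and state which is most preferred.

Bundle A

Evaluate utility at each bundle:
U(A) = 194.
U(B) = 79.
U(C) = 113.
Highest utility is A, so A ≻ C ≻ B.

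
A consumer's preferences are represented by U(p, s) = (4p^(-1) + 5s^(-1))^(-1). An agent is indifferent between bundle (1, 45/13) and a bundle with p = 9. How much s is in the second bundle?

s = 1

U depends on (p, s) only through S = 4p^(-1) + 5s^(-1), so equal utility means equal S. At (1, 45/13): S = 49/9.
With p = 9: 4·9^(-1) = 4/9, so 5s^(-1) = 49/9 − 4/9 = 5, i.e. s^(-1) = 1.
Hence s = 1/1 = 1.
Check: U(9, 1) = 0.1837.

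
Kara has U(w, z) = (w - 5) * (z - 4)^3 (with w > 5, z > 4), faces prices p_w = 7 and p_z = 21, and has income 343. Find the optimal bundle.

MU_w = (z−4)^3, MU_z = 3·(w−5)·(z−4)^2.
MRS = (1/3)·(z−4)/(w−5).
Tangency: set MRS = p_w/p_z = 7/21 = 1/3.
So (1/3)·(z − 4)/(w − 5) = 1/3, i.e. (z − 4) = (w − 5).
Rewrite the budget in excess-of-subsistence terms: 7·(w − 5) + 21·(z − 4) = 343 − 7·5 − 21·4 = 224.
Substituting, 28·(w − 5) = 224, so w − 5 = 8 and w* = 13.
Then z − 4 = 8, so z* = 12.

w* = 13, z* = 12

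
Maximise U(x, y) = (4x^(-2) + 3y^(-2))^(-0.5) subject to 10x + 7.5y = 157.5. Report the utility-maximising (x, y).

x* = 9, y* = 9

For CES with ρ = -2, MRS = (4/3)·(y/x)^3.
Tangency: set MRS = p_x/p_y = 10/7.5 = 4/3.
So (y/x)^3 = 1; taking the cube root, y/x = 1, i.e. y = x.
Substitute into the budget 10·x + 7.5·y = 157.5: 17.5·x = 157.5, so x* = 9 and y* = 9.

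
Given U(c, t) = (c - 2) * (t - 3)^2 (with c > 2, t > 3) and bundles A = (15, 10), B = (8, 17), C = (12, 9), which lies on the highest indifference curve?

Evaluate utility at each bundle:
U(A) = 637.
U(B) = 1176.
U(C) = 360.
Highest utility is B, so B ≻ A ≻ C.

Bundle B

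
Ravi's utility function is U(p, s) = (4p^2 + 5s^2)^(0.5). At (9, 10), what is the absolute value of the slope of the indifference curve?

MRS = 18/25

For CES with ρ = 2, MRS = (4/5)·(s/p)^(-1).
At (9, 10): MRS = 18/25.
So at (9, 10) the consumer would give up 18/25 units of s for one more unit of p.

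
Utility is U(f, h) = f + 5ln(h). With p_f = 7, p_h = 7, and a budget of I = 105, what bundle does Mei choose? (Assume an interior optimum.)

MU_f = 1, MU_h = 5/h.
MRS = 1 ÷ (5/h).
Tangency: set MRS = p_f/p_h = 7/7 = 1.
MRS depends only on h: 0.2·h = 1 ⇒ h* = 1/0.2 = 5.
From the budget, 7·f = 105 − 7·5 = 70, so f* = 10.

f* = 10, h* = 5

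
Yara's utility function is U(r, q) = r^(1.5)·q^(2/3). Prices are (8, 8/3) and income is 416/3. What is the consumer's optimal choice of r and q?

MU_r = 1.5·√r·q^(2/3) and MU_q = 2/3·r^(1.5)·q^(-1/3).
MRS = MU_r/MU_q = (2.25)·q/r.
Tangency: set MRS = p_r/p_q = 8/(8/3) = 3.
So (2.25)·q/r = 3, i.e. q = (4/3)·r.
Substitute into the budget 8·r + (8/3)·q = 416/3: (104/9)·r = 416/3, so r* = 12.
Then q* = (4/3)·12 = 16.

r* = 12, q* = 16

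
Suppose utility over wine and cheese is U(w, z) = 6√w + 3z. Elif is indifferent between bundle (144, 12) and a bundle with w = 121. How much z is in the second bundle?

U(144, 12) = 108.
Set U(121, z) = 108 and solve.
With w = 121: √121 = 11, so 3z = 108 − 6·11 = 42 and z = 14.
Check: U(121, 14) = 108.

z = 14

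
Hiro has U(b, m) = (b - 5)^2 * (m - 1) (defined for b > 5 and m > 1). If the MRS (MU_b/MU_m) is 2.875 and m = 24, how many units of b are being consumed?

MU_b = 2·(b−5)·(m−1), MU_m = (b−5)^2.
MRS = (2/1)·(m−1)/(b−5).
Substitute m = 24: MRS = 46/(b − 5). Setting this equal to 2.875 gives b − 5 = 46/2.875 = 16, so b = 21.

b = 21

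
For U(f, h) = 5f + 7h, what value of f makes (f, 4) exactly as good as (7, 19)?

f = 28

U(7, 19) = 168.
Set U(f, 4) = 168 and solve.
5f + 7·4 = 168 ⇒ 5f = 140 ⇒ f = 28.
Check: U(28, 4) = 168.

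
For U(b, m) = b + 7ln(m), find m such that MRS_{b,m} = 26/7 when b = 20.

m = 26

MU_b = 1, MU_m = 7/m.
MRS = 1 ÷ (7/m).
MRS depends only on m: (1/7)·m = 26/7 ⇒ m = (26/7)/(1/7) = 26.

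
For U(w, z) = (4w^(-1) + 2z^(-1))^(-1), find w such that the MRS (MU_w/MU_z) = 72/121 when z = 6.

For CES with ρ = -1, MRS = (4/2)·(z/w)^2.
Setting (4/2)·(6/w)^2 = 72/121 gives (6/w)^2 = 36/121, so 6/w = 6/11 and w = 11.

w = 11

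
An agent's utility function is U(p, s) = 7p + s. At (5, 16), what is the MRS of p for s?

MRS = 7

MU_p = 7, MU_s = 1, so MRS = 7/1 = 7 at every bundle.
At (5, 16): MRS = 7.
So at (5, 16) the consumer would give up 7 units of s for one more unit of p.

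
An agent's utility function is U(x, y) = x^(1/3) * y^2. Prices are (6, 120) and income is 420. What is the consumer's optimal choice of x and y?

MU_x = 1/3·x^(-2/3)·y^2 and MU_y = 2·x^(1/3)·y.
MRS = MU_x/MU_y = (1/6)·y/x.
Tangency: set MRS = p_x/p_y = 6/120 = 0.05.
So (1/6)·y/x = 0.05, i.e. y = 0.3·x.
Substitute into the budget 6·x + 120·y = 420: 42·x = 420, so x* = 10.
Then y* = 0.3·10 = 3.

x* = 10, y* = 3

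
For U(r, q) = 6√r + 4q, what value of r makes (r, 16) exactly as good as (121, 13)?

U(121, 13) = 118.
Set U(r, 16) = 118 and solve.
With q = 16: 6√r = 118 − 4·16 = 54, so √r = 9 and r = 81.
Check: U(81, 16) = 118.

r = 81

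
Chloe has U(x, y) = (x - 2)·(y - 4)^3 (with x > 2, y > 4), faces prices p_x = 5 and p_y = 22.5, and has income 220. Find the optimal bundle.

MU_x = (y−4)^3, MU_y = 3·(x−2)·(y−4)^2.
MRS = (1/3)·(y−4)/(x−2).
Tangency: set MRS = p_x/p_y = 5/22.5 = 2/9.
So (1/3)·(y − 4)/(x − 2) = 2/9, i.e. (y − 4) = (2/3)·(x − 2).
Rewrite the budget in excess-of-subsistence terms: 5·(x − 2) + 22.5·(y − 4) = 220 − 5·2 − 22.5·4 = 120.
Substituting, 20·(x − 2) = 120, so x − 2 = 6 and x* = 8.
Then y − 4 = (2/3)·6 = 4, so y* = 8.

x* = 8, y* = 8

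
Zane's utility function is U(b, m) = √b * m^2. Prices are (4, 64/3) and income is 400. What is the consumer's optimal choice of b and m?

MU_b = 0.5·b^(-0.5)·m^2 and MU_m = 2·√b·m.
MRS = MU_b/MU_m = (0.25)·m/b.
Tangency: set MRS = p_b/p_m = 4/(64/3) = 3/16.
So (0.25)·m/b = 3/16, i.e. m = 0.75·b.
Substitute into the budget 4·b + (64/3)·m = 400: 20·b = 400, so b* = 20.
Then m* = 0.75·20 = 15.

b* = 20, m* = 15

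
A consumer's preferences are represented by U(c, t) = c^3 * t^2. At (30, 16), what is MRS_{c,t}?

MU_c = 3·c^2·t^2 and MU_t = 2·c^3·t.
MRS = MU_c/MU_t = (3/2)·t/c.
At (30, 16): MRS = 0.8.
The indifference curve has slope −0.8 at this bundle.

MRS = 0.8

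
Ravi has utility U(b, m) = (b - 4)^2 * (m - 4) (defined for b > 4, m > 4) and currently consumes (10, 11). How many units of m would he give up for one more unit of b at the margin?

MRS = 7/3

MU_b = 2·(b−4)·(m−4), MU_m = (b−4)^2.
MRS = (2/1)·(m−4)/(b−4).
At (10, 11): MRS = 7/3.
The indifference curve has slope −7/3 at this bundle.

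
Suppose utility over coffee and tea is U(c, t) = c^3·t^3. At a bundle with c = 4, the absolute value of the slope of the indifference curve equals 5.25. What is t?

t = 21

MU_c = 3·c^2·t^3 and MU_t = 3·c^3·t^2.
MRS = MU_c/MU_t = t/c.
Substitute c = 4: MRS = t/4. Setting t/4 = 5.25 gives t = 5.25·4 = 21.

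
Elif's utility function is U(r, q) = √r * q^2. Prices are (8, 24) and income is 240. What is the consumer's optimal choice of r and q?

r* = 6, q* = 8

MU_r = 0.5·r^(-0.5)·q^2 and MU_q = 2·√r·q.
MRS = MU_r/MU_q = (0.25)·q/r.
Tangency: set MRS = p_r/p_q = 8/24 = 1/3.
So (0.25)·q/r = 1/3, i.e. q = (4/3)·r.
Substitute into the budget 8·r + 24·q = 240: 40·r = 240, so r* = 6.
Then q* = (4/3)·6 = 8.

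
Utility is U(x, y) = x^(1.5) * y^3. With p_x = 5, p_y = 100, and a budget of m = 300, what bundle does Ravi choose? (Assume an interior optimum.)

MU_x = 1.5·√x·y^3 and MU_y = 3·x^(1.5)·y^2.
MRS = MU_x/MU_y = (0.5)·y/x.
Tangency: set MRS = p_x/p_y = 5/100 = 0.05.
So (0.5)·y/x = 0.05, i.e. y = 0.1·x.
Substitute into the budget 5·x + 100·y = 300: 15·x = 300, so x* = 20.
Then y* = 0.1·20 = 2.

x* = 20, y* = 2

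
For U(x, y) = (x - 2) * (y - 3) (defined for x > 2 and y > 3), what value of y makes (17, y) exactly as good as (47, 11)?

y = 27

U(47, 11) = 360.
Set U(17, y) = 360 and solve.
With x = 17: (17 − 2) = 15, so (y − 3) = 360/15 = 24.
So y = 3 + 24 = 27.
Check: U(17, 27) = 360.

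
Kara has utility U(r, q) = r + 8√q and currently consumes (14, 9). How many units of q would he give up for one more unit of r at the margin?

MU_r = 1, MU_q = 8/(2√q).
MRS = 1 ÷ (8/(2√q)).
At (14, 9): MRS = 0.75.
So at (14, 9) the consumer would give up 0.75 units of q for one more unit of r.

MRS = 0.75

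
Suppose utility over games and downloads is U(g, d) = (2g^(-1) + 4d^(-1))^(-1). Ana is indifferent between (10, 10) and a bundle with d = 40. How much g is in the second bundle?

U depends on (g, d) only through S = 2g^(-1) + 4d^(-1), so equal utility means equal S. At (10, 10): S = 0.6.
With d = 40: 4·40^(-1) = 0.1, so 2g^(-1) = 0.6 − 0.1 = 0.5, i.e. g^(-1) = 0.25.
Hence g = 1/0.25 = 4.
Check: U(4, 40) = 1.6667.

g = 4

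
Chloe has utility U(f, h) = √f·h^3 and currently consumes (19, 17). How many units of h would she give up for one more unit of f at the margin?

MU_f = 0.5·f^(-0.5)·h^3 and MU_h = 3·√f·h^2.
MRS = MU_f/MU_h = (1/6)·h/f.
At (19, 17): MRS = 17/114.
The indifference curve has slope −17/114 at this bundle.

MRS = 17/114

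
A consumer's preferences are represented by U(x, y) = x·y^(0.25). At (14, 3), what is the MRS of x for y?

MRS = 6/7

MU_x = y^(0.25) and MU_y = 0.25·x·y^(-0.75).
MRS = MU_x/MU_y = (4)·y/x.
At (14, 3): MRS = 6/7.
So at (14, 3) the consumer would give up 6/7 units of y for one more unit of x.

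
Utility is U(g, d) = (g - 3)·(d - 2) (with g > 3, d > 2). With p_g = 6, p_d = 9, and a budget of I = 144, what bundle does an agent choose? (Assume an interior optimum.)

g* = 12, d* = 8

MU_g = (d−2), MU_d = (g−3).
MRS = (d−2)/(g−3).
Tangency: set MRS = p_g/p_d = 6/9 = 2/3.
So (d − 2)/(g − 3) = 2/3, i.e. (d − 2) = (2/3)·(g − 3).
Rewrite the budget in excess-of-subsistence terms: 6·(g − 3) + 9·(d − 2) = 144 − 6·3 − 9·2 = 108.
Substituting, 12·(g − 3) = 108, so g − 3 = 9 and g* = 12.
Then d − 2 = (2/3)·9 = 6, so d* = 8.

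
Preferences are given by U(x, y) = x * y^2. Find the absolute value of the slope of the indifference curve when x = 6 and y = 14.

MU_x = y^2 and MU_y = 2·x·y.
MRS = MU_x/MU_y = (1/2)·y/x.
At (6, 14): MRS = 7/6.
So at (6, 14) the consumer would give up 7/6 units of y for one more unit of x.

MRS = 7/6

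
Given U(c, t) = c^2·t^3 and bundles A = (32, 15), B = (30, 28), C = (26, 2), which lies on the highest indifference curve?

Bundle B

Evaluate utility at each bundle:
U(A) = 3456000.
U(B) = 19756800.
U(C) = 5408.
Highest utility is B, so B ≻ A ≻ C.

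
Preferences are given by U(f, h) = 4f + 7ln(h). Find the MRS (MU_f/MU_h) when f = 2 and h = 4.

MU_f = 4, MU_h = 7/h.
MRS = 4 ÷ (7/h).
At (2, 4): MRS = 16/7.
That is, one extra unit of f is worth 16/7 units of h at the margin.

MRS = 16/7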